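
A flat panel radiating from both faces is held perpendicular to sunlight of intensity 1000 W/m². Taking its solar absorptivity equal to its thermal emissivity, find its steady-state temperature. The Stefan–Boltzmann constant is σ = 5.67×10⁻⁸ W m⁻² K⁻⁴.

Absorbed flux αS = emitted flux 2εσT⁴ per unit area; with α = ε this gives T = (S/2σ)^(1/4).
T = (1000 / (2 × 5.67×10⁻⁸))^(1/4) = (8.82×10^9)^(1/4).
T = 306 K.

T ≈ 306 K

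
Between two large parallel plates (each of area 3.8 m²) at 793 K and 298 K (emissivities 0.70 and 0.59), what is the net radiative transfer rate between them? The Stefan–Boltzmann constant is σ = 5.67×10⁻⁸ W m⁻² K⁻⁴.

For two large parallel gray plates, q = σ(T₁⁴ − T₂⁴) / (1/ε₁ + 1/ε₂ − 1).
1/ε₁ + 1/ε₂ − 1 = 1/0.70 + 1/0.59 − 1 = 2.123.
T₁⁴ − T₂⁴ = 3.95×10^11 − 7.89×10^9 = 3.88×10^11 K⁴.
q = 5.67×10⁻⁸ × 3.88×10^11 / 2.123 = 10300 W/m².
Q = q·A = 10300 × 3.8 = 39300 W.

Q ≈ 39300 W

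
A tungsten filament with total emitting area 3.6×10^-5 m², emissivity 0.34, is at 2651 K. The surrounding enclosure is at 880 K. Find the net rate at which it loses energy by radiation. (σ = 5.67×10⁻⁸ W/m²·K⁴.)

Q = εσA(T⁴ − T_s⁴). T⁴ − T_s⁴ = (2651)⁴ − (880)⁴ = 4.94×10^13 − 6.00×10^11 = 4.88×10^13 K⁴.
Q = 0.34 × 5.67×10⁻⁸ × 3.60×10^-5 × 4.88×10^13 = 33.9 W.

Q ≈ 33.9 W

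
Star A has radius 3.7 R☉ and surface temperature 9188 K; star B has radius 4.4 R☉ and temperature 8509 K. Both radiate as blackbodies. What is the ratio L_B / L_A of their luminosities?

L = 4πR²σT⁴ ∝ R²T⁴, so L_B/L_A = (4.4/3.7)² × (8509/9188)⁴ = 1.41 × 0.736 = 1.04.

L_B/L_A ≈ 1.04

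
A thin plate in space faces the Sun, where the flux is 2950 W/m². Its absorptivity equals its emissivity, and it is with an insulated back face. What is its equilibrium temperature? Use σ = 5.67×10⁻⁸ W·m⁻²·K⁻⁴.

Absorbed flux αS = emitted flux εσT⁴ (one radiating face); with α = ε, T = (S/σ)^(1/4).
T = (2950 / 5.67×10⁻⁸)^(1/4) = (5.20×10^10)^(1/4).
T = 478 K.

T ≈ 478 K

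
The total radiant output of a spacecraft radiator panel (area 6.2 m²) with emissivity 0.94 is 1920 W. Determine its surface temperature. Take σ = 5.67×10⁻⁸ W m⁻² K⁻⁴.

From P = εσAT⁴, T = (P / εσA)^(1/4) = (1920 / (0.94 × 5.67×10⁻⁸ × 6.20))^(1/4).
T = (5.81×10^9)^(1/4) = 276 K.

T ≈ 276 K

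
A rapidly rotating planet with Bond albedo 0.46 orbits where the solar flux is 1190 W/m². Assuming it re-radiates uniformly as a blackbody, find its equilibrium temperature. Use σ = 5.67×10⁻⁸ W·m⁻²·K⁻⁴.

T ≈ 231 K

Power absorbed = (1−a)S·πR²; power emitted = 4πR²σT⁴. Equating and cancelling πR²:
T = ((1−a)S / 4σ)^(1/4) = (643 / (4 × 5.67×10⁻⁸))^(1/4) = (2.83×10^9)^(1/4).
T = 231 K.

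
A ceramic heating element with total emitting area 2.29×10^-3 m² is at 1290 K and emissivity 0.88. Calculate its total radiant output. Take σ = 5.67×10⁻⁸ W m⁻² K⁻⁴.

Stefan–Boltzmann: P = εσAT⁴ = 0.88 × 5.67×10⁻⁸ × 2.29×10^-3 × (1290)⁴ = 0.88 × 5.67×10⁻⁸ × 2.29×10^-3 × 2.77×10^12.
P = 316 W.

P ≈ 316 W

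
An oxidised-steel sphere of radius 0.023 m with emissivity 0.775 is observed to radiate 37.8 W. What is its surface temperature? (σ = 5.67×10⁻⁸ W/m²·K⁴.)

A = 4πr² = 4π × (0.023)² = 6.65×10^-3 m².
From P = εσAT⁴, T = (P / εσA)^(1/4) = (37.8 / (0.775 × 5.67×10⁻⁸ × 6.65×10^-3))^(1/4).
T = (1.29×10^11)^(1/4) = 600 K.

T ≈ 600 K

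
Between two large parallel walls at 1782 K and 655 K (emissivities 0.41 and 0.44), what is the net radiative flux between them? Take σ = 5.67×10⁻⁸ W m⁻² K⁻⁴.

For two large parallel gray plates, q = σ(T₁⁴ − T₂⁴) / (1/ε₁ + 1/ε₂ − 1).
1/ε₁ + 1/ε₂ − 1 = 1/0.41 + 1/0.44 − 1 = 3.712.
T₁⁴ − T₂⁴ = 1.01×10^13 − 1.84×10^11 = 9.90×10^12 K⁴.
q = 5.67×10⁻⁸ × 9.90×10^12 / 3.712 = 1.51×10^5 W/m².

q ≈ 1.51×10^5 W/m²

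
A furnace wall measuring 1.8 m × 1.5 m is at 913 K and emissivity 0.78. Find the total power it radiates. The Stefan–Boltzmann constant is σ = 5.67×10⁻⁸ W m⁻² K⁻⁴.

A = 1.8 × 1.5 = 2.70 m².
P = εσAT⁴ = 0.78 × 5.67×10⁻⁸ × 2.70 × (913)⁴ = 0.78 × 5.67×10⁻⁸ × 2.70 × 6.95×10^11.
P = 83000 W.

P ≈ 83000 W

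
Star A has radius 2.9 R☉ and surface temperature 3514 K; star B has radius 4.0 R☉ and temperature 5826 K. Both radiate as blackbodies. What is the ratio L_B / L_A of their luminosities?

L_B/L_A ≈ 14.4

L = 4πR²σT⁴ ∝ R²T⁴, so L_B/L_A = (4.0/2.9)² × (5826/3514)⁴ = 1.90 × 7.56 = 14.4.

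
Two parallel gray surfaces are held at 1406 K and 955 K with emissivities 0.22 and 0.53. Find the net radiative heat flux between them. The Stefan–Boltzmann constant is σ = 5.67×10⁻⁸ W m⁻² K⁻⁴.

q ≈ 32100 W/m²

For two large parallel gray plates, q = σ(T₁⁴ − T₂⁴) / (1/ε₁ + 1/ε₂ − 1).
1/ε₁ + 1/ε₂ − 1 = 1/0.22 + 1/0.53 − 1 = 5.432.
T₁⁴ − T₂⁴ = 3.91×10^12 − 8.32×10^11 = 3.08×10^12 K⁴.
q = 5.67×10⁻⁸ × 3.08×10^12 / 5.432 = 32100 W/m².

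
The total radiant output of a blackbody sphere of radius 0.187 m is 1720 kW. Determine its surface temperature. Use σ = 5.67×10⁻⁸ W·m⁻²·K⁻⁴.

A = 4πr² = 4π × (0.187)² = 0.439 m².
From P = σAT⁴, T = (P / σA)^(1/4) = (1.72×10^6 / (5.67×10⁻⁸ × 0.439))^(1/4).
T = (6.90×10^13)^(1/4) = 2880 K.

T ≈ 2880 K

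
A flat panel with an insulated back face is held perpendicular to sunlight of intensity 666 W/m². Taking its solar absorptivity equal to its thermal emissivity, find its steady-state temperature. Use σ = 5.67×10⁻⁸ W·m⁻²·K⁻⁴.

Absorbed flux αS = emitted flux εσT⁴ (one radiating face); with α = ε, T = (S/σ)^(1/4).
T = (666 / 5.67×10⁻⁸)^(1/4) = (1.17×10^10)^(1/4).
T = 329 K.

T ≈ 329 K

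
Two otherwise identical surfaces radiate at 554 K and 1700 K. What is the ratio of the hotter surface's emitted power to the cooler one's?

P ∝ T⁴, so the ratio is (1700/554)⁴ = (3.069)⁴ = 88.7.

ratio ≈ 88.7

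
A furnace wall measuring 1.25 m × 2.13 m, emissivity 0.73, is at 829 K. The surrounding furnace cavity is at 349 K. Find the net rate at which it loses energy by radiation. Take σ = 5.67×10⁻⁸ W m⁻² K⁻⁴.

A = 1.25 × 2.13 = 2.66 m².
Q = εσA(T⁴ − T_s⁴). T⁴ − T_s⁴ = (829)⁴ − (349)⁴ = 4.72×10^11 − 1.48×10^10 = 4.57×10^11 K⁴.
Q = 0.73 × 5.67×10⁻⁸ × 2.66 × 4.57×10^11 = 50400 W.

Q ≈ 50400 W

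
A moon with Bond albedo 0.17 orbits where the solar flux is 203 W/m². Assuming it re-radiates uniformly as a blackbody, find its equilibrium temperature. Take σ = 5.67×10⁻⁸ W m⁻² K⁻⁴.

T ≈ 165 K

Power absorbed = (1−a)S·πR²; power emitted = 4πR²σT⁴. Equating and cancelling πR²:
T = ((1−a)S / 4σ)^(1/4) = (168 / (4 × 5.67×10⁻⁸))^(1/4) = (7.43×10^8)^(1/4).
T = 165 K.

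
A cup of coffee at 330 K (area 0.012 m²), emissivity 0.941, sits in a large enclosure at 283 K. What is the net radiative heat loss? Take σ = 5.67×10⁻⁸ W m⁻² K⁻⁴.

Q = εσA(T⁴ − T_s⁴). T⁴ − T_s⁴ = (330)⁴ − (283)⁴ = 1.19×10^10 − 6.41×10^9 = 5.44×10^9 K⁴.
Q = 0.941 × 5.67×10⁻⁸ × 0.0120 × 5.44×10^9 = 3.49 W.

Q ≈ 3.49 W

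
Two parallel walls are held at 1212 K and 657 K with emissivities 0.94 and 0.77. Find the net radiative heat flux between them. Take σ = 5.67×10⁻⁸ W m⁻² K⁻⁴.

q ≈ 82000 W/m²

For two large parallel gray plates, q = σ(T₁⁴ − T₂⁴) / (1/ε₁ + 1/ε₂ − 1).
1/ε₁ + 1/ε₂ − 1 = 1/0.94 + 1/0.77 − 1 = 1.363.
T₁⁴ − T₂⁴ = 2.16×10^12 − 1.86×10^11 = 1.97×10^12 K⁴.
q = 5.67×10⁻⁸ × 1.97×10^12 / 1.363 = 82000 W/m².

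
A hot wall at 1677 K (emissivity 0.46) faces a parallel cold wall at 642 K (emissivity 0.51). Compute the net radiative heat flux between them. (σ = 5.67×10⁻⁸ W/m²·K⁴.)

For two large parallel gray plates, q = σ(T₁⁴ − T₂⁴) / (1/ε₁ + 1/ε₂ − 1).
1/ε₁ + 1/ε₂ − 1 = 1/0.46 + 1/0.51 − 1 = 3.135.
T₁⁴ − T₂⁴ = 7.91×10^12 − 1.70×10^11 = 7.74×10^12 K⁴.
q = 5.67×10⁻⁸ × 7.74×10^12 / 3.135 = 1.40×10^5 W/m².

q ≈ 1.40×10^5 W/m²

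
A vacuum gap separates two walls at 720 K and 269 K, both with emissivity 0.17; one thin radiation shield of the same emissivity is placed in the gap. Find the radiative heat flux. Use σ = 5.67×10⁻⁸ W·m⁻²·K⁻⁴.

Each of the 2 gaps contributes resistance (2/ε − 1) = 2/0.17 − 1 = 10.76; total = 21.53.
q = σ(T₁⁴ − T₂⁴) / 21.53 = 5.67×10⁻⁸ × 2.64×10^11 / 21.53 = 694 W/m².

q ≈ 694 W/m²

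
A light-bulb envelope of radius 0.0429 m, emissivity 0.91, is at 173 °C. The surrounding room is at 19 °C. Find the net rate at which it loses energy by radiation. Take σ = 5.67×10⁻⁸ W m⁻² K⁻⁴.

Q ≈ 38.5 W

A = 4πr² = 4π × (0.0429)² = 0.0231 m².
Convert: 173 °C = 446 K; 19 °C = 292 K.
Q = εσA(T⁴ − T_s⁴). T⁴ − T_s⁴ = (446)⁴ − (292)⁴ = 3.96×10^10 − 7.27×10^9 = 3.23×10^10 K⁴.
Q = 0.91 × 5.67×10⁻⁸ × 0.0231 × 3.23×10^10 = 38.5 W.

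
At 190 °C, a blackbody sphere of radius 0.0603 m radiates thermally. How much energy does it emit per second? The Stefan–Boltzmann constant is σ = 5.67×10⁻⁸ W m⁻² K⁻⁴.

A = 4πr² = 4π × (0.0603)² = 0.0457 m².
190 °C = 463 K.
P = σAT⁴ = 5.67×10⁻⁸ × 0.0457 × (463)⁴ = 5.67×10⁻⁸ × 0.0457 × 4.60×10^10.
P = 119 W.

P ≈ 119 W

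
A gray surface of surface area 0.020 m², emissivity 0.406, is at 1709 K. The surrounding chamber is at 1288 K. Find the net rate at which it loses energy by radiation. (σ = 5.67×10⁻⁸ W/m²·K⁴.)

Q = εσA(T⁴ − T_s⁴). T⁴ − T_s⁴ = (1709)⁴ − (1288)⁴ = 8.53×10^12 − 2.75×10^12 = 5.78×10^12 K⁴.
Q = 0.406 × 5.67×10⁻⁸ × 0.0200 × 5.78×10^12 = 2660 W.

Q ≈ 2660 W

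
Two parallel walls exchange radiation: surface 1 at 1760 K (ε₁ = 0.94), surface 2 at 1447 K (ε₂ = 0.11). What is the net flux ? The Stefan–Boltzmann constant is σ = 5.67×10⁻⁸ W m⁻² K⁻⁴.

q ≈ 32300 W/m²

For two large parallel gray plates, q = σ(T₁⁴ − T₂⁴) / (1/ε₁ + 1/ε₂ − 1).
1/ε₁ + 1/ε₂ − 1 = 1/0.94 + 1/0.11 − 1 = 9.155.
T₁⁴ − T₂⁴ = 9.60×10^12 − 4.38×10^12 = 5.21×10^12 K⁴.
q = 5.67×10⁻⁸ × 5.21×10^12 / 9.155 = 32300 W/m².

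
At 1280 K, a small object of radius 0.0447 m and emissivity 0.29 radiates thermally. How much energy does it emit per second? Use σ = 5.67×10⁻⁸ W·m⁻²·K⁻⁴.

A = 4πr² = 4π × (0.0447)² = 0.0251 m².
P = εσAT⁴ = 0.29 × 5.67×10⁻⁸ × 0.0251 × (1280)⁴ = 0.29 × 5.67×10⁻⁸ × 0.0251 × 2.68×10^12.
P = 1110 W.

P ≈ 1110 W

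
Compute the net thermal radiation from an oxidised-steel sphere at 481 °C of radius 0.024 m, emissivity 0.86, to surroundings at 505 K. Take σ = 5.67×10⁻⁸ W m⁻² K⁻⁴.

A = 4πr² = 4π × (0.024)² = 7.24×10^-3 m².
Convert: 481 °C = 754 K.
Q = εσA(T⁴ − T_s⁴). T⁴ − T_s⁴ = (754)⁴ − (505)⁴ = 3.23×10^11 − 6.50×10^10 = 2.58×10^11 K⁴.
Q = 0.86 × 5.67×10⁻⁸ × 7.24×10^-3 × 2.58×10^11 = 91.1 W.

Q ≈ 91.1 W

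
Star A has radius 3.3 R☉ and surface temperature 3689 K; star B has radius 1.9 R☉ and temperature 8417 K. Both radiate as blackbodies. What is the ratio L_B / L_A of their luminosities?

L = 4πR²σT⁴ ∝ R²T⁴, so L_B/L_A = (1.9/3.3)² × (8417/3689)⁴ = 0.331 × 27.1 = 8.98.

L_B/L_A ≈ 8.98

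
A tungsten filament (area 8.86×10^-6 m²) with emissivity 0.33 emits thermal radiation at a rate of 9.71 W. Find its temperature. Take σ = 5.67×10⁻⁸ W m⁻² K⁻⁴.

T ≈ 2770 K

From P = εσAT⁴, T = (P / εσA)^(1/4) = (9.71 / (0.33 × 5.67×10⁻⁸ × 8.86×10^-6))^(1/4).
T = (5.86×10^13)^(1/4) = 2770 K.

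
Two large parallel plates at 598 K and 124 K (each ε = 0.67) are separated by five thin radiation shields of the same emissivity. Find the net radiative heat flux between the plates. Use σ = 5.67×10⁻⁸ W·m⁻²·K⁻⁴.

Each of the 6 gaps contributes resistance (2/ε − 1) = 2/0.67 − 1 = 1.985; total = 11.91.
q = σ(T₁⁴ − T₂⁴) / 11.91 = 5.67×10⁻⁸ × 1.28×10^11 / 11.91 = 608 W/m².

q ≈ 608 W/m²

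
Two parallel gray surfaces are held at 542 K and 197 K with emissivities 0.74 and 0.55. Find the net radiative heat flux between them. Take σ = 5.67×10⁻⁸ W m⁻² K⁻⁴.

For two large parallel gray plates, q = σ(T₁⁴ − T₂⁴) / (1/ε₁ + 1/ε₂ − 1).
1/ε₁ + 1/ε₂ − 1 = 1/0.74 + 1/0.55 − 1 = 2.170.
T₁⁴ − T₂⁴ = 8.63×10^10 − 1.51×10^9 = 8.48×10^10 K⁴.
q = 5.67×10⁻⁸ × 8.48×10^10 / 2.170 = 2220 W/m².

q ≈ 2220 W/m²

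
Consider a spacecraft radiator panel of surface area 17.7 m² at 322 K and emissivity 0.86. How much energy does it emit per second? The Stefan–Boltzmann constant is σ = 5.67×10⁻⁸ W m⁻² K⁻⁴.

P ≈ 9280 W

Stefan–Boltzmann: P = εσAT⁴ = 0.86 × 5.67×10⁻⁸ × 17.7 × (322)⁴ = 0.86 × 5.67×10⁻⁸ × 17.7 × 1.08×10^10.
P = 9280 W.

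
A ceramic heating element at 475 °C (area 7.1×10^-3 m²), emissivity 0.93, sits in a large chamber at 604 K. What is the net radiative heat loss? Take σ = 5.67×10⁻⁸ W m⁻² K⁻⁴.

Q ≈ 67.4 W

Convert: 475 °C = 748 K.
Q = εσA(T⁴ − T_s⁴). T⁴ − T_s⁴ = (748)⁴ − (604)⁴ = 3.13×10^11 − 1.33×10^11 = 1.80×10^11 K⁴.
Q = 0.93 × 5.67×10⁻⁸ × 7.10×10^-3 × 1.80×10^11 = 67.4 W.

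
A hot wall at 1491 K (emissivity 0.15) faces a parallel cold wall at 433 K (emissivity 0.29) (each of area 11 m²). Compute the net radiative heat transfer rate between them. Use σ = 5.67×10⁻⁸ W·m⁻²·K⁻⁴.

For two large parallel gray plates, q = σ(T₁⁴ − T₂⁴) / (1/ε₁ + 1/ε₂ − 1).
1/ε₁ + 1/ε₂ − 1 = 1/0.15 + 1/0.29 − 1 = 9.115.
T₁⁴ − T₂⁴ = 4.94×10^12 − 3.52×10^10 = 4.91×10^12 K⁴.
q = 5.67×10⁻⁸ × 4.91×10^12 / 9.115 = 30500 W/m².
Q = q·A = 30500 × 11 = 3.36×10^5 W.

Q ≈ 3.36×10^5 W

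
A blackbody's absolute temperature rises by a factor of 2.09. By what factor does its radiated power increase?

factor ≈ 19.1

P ∝ T⁴, so the power scales as (2.09)⁴ = 19.1.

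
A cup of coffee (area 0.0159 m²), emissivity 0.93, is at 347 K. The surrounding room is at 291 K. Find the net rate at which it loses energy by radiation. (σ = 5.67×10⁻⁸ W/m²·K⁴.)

Q ≈ 6.14 W

Q = εσA(T⁴ − T_s⁴). T⁴ − T_s⁴ = (347)⁴ − (291)⁴ = 1.45×10^10 − 7.17×10^9 = 7.33×10^9 K⁴.
Q = 0.93 × 5.67×10⁻⁸ × 0.0159 × 7.33×10^9 = 6.14 W.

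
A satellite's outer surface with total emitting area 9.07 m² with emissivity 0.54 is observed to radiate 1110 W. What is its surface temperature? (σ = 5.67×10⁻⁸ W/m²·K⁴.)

From P = εσAT⁴, T = (P / εσA)^(1/4) = (1110 / (0.54 × 5.67×10⁻⁸ × 9.07))^(1/4).
T = (4.00×10^9)^(1/4) = 251 K.

T ≈ 251 K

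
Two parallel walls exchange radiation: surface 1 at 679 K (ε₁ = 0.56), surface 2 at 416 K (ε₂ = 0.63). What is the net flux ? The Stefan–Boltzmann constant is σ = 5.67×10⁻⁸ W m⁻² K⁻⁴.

For two large parallel gray plates, q = σ(T₁⁴ − T₂⁴) / (1/ε₁ + 1/ε₂ − 1).
1/ε₁ + 1/ε₂ − 1 = 1/0.56 + 1/0.63 − 1 = 2.373.
T₁⁴ − T₂⁴ = 2.13×10^11 − 2.99×10^10 = 1.83×10^11 K⁴.
q = 5.67×10⁻⁸ × 1.83×10^11 / 2.373 = 4360 W/m².

q ≈ 4360 W/m²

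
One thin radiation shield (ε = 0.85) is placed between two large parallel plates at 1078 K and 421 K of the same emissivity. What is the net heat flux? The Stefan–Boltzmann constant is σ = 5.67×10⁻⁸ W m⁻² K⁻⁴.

Each of the 2 gaps contributes resistance (2/ε − 1) = 2/0.85 − 1 = 1.353; total = 2.706.
q = σ(T₁⁴ − T₂⁴) / 2.706 = 5.67×10⁻⁸ × 1.32×10^12 / 2.706 = 27600 W/m².

q ≈ 27600 W/m²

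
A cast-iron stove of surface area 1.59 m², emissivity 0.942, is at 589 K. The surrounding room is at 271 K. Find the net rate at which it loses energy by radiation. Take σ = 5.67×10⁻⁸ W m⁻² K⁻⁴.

Q ≈ 9760 W

Q = εσA(T⁴ − T_s⁴). T⁴ − T_s⁴ = (589)⁴ − (271)⁴ = 1.20×10^11 − 5.39×10^9 = 1.15×10^11 K⁴.
Q = 0.942 × 5.67×10⁻⁸ × 1.59 × 1.15×10^11 = 9760 W.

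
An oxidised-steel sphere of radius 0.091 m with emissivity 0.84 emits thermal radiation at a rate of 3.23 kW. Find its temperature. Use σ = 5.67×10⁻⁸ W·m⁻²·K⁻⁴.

A = 4πr² = 4π × (0.091)² = 0.104 m².
From P = εσAT⁴, T = (P / εσA)^(1/4) = (3230 / (0.84 × 5.67×10⁻⁸ × 0.104))^(1/4).
T = (6.52×10^11)^(1/4) = 898 K.

T ≈ 898 K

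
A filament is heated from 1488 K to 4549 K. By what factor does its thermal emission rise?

P ∝ T⁴, so the ratio is (4549/1488)⁴ = (3.057)⁴ = 87.3.

ratio ≈ 87.3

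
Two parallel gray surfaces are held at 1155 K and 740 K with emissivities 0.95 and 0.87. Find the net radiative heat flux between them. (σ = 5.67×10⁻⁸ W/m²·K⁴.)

q ≈ 69800 W/m²

For two large parallel gray plates, q = σ(T₁⁴ − T₂⁴) / (1/ε₁ + 1/ε₂ − 1).
1/ε₁ + 1/ε₂ − 1 = 1/0.95 + 1/0.87 − 1 = 1.202.
T₁⁴ − T₂⁴ = 1.78×10^12 − 3.00×10^11 = 1.48×10^12 K⁴.
q = 5.67×10⁻⁸ × 1.48×10^12 / 1.202 = 69800 W/m².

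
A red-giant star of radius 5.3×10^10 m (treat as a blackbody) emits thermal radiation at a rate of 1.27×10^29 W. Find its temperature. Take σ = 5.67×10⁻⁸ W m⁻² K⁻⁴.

T ≈ 2820 K

A = 4πr² = 4π × (5.3×10^10)² = 3.53×10^22 m².
From P = σAT⁴, T = (P / σA)^(1/4) = (1.27×10^29 / (5.67×10⁻⁸ × 3.53×10^22))^(1/4).
T = (6.35×10^13)^(1/4) = 2820 K.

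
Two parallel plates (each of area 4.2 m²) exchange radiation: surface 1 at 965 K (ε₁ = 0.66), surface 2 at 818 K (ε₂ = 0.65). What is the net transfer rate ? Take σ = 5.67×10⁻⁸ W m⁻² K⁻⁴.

For two large parallel gray plates, q = σ(T₁⁴ − T₂⁴) / (1/ε₁ + 1/ε₂ − 1).
1/ε₁ + 1/ε₂ − 1 = 1/0.66 + 1/0.65 − 1 = 2.054.
T₁⁴ − T₂⁴ = 8.67×10^11 − 4.48×10^11 = 4.19×10^11 K⁴.
q = 5.67×10⁻⁸ × 4.19×10^11 / 2.054 = 11600 W/m².
Q = q·A = 11600 × 4.2 = 48600 W.

Q ≈ 48600 W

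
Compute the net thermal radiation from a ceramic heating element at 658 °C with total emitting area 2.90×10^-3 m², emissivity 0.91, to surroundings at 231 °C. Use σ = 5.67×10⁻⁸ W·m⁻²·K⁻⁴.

Q ≈ 103 W

Convert: 658 °C = 931 K; 231 °C = 504 K.
Q = εσA(T⁴ − T_s⁴). T⁴ − T_s⁴ = (931)⁴ − (504)⁴ = 7.51×10^11 − 6.45×10^10 = 6.87×10^11 K⁴.
Q = 0.91 × 5.67×10⁻⁸ × 2.90×10^-3 × 6.87×10^11 = 103 W.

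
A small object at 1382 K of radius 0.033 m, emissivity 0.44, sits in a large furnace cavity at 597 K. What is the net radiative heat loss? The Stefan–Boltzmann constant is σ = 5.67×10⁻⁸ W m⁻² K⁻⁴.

A = 4πr² = 4π × (0.033)² = 0.0137 m².
Q = εσA(T⁴ − T_s⁴). T⁴ − T_s⁴ = (1382)⁴ − (597)⁴ = 3.65×10^12 − 1.27×10^11 = 3.52×10^12 K⁴.
Q = 0.44 × 5.67×10⁻⁸ × 0.0137 × 3.52×10^12 = 1200 W.

Q ≈ 1200 W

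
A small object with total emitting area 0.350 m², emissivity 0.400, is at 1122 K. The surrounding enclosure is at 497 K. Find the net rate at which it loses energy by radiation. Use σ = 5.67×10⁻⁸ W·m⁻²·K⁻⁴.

Q = εσA(T⁴ − T_s⁴). T⁴ − T_s⁴ = (1122)⁴ − (497)⁴ = 1.58×10^12 − 6.10×10^10 = 1.52×10^12 K⁴.
Q = 0.400 × 5.67×10⁻⁸ × 0.350 × 1.52×10^12 = 12100 W.

Q ≈ 12100 W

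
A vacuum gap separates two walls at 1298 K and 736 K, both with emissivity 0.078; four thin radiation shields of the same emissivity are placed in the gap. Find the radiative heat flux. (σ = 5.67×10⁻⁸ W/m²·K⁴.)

Each of the 5 gaps contributes resistance (2/ε − 1) = 2/0.078 − 1 = 24.64; total = 123.2.
q = σ(T₁⁴ − T₂⁴) / 123.2 = 5.67×10⁻⁸ × 2.55×10^12 / 123.2 = 1170 W/m².

q ≈ 1170 W/m²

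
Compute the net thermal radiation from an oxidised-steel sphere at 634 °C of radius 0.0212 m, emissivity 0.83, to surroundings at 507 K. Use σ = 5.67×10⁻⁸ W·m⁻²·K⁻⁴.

Q ≈ 162 W

A = 4πr² = 4π × (0.0212)² = 5.65×10^-3 m².
Convert: 634 °C = 907 K.
Q = εσA(T⁴ − T_s⁴). T⁴ − T_s⁴ = (907)⁴ − (507)⁴ = 6.77×10^11 − 6.61×10^10 = 6.11×10^11 K⁴.
Q = 0.83 × 5.67×10⁻⁸ × 5.65×10^-3 × 6.11×10^11 = 162 W.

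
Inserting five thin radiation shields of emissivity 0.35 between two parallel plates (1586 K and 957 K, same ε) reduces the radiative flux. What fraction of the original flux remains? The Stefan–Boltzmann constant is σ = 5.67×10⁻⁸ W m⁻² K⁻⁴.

With N identical shields there are N+1 = 6 gaps in series, each with the same radiative resistance, so the flux falls to 1/(N+1) of its unshielded value.

ratio ≈ 0.167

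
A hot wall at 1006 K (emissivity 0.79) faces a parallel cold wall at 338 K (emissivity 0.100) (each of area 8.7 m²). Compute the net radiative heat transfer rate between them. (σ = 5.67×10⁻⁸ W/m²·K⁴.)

Q ≈ 48600 W

For two large parallel gray plates, q = σ(T₁⁴ − T₂⁴) / (1/ε₁ + 1/ε₂ − 1).
1/ε₁ + 1/ε₂ − 1 = 1/0.79 + 1/0.100 − 1 = 10.27.
T₁⁴ − T₂⁴ = 1.02×10^12 − 1.31×10^10 = 1.01×10^12 K⁴.
q = 5.67×10⁻⁸ × 1.01×10^12 / 10.27 = 5580 W/m².
Q = q·A = 5580 × 8.7 = 48600 W.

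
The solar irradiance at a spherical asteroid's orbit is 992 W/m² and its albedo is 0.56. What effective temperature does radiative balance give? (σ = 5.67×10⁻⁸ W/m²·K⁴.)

T ≈ 209 K

Power absorbed = (1−a)S·πR²; power emitted = 4πR²σT⁴. Equating and cancelling πR²:
T = ((1−a)S / 4σ)^(1/4) = (436 / (4 × 5.67×10⁻⁸))^(1/4) = (1.92×10^9)^(1/4).
T = 209 K.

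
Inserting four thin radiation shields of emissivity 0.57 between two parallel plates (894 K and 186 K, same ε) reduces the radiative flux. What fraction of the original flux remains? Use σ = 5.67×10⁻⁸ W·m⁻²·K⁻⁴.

ratio ≈ 0.200

With N identical shields there are N+1 = 5 gaps in series, each with the same radiative resistance, so the flux falls to 1/(N+1) of its unshielded value.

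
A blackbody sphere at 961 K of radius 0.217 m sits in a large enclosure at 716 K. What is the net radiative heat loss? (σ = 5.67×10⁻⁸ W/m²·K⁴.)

A = 4πr² = 4π × (0.217)² = 0.592 m².
Q = σA(T⁴ − T_s⁴). T⁴ − T_s⁴ = (961)⁴ − (716)⁴ = 8.53×10^11 − 2.63×10^11 = 5.90×10^11 K⁴.
Q = 5.67×10⁻⁸ × 0.592 × 5.90×10^11 = 19800 W.

Q ≈ 19800 W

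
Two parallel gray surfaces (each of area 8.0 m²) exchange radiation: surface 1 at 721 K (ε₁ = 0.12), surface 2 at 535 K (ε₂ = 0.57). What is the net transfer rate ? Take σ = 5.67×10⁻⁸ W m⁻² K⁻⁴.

Q ≈ 9400 W

For two large parallel gray plates, q = σ(T₁⁴ − T₂⁴) / (1/ε₁ + 1/ε₂ − 1).
1/ε₁ + 1/ε₂ − 1 = 1/0.12 + 1/0.57 − 1 = 9.088.
T₁⁴ − T₂⁴ = 2.70×10^11 − 8.19×10^10 = 1.88×10^11 K⁴.
q = 5.67×10⁻⁸ × 1.88×10^11 / 9.088 = 1170 W/m².
Q = q·A = 1170 × 8.0 = 9400 W.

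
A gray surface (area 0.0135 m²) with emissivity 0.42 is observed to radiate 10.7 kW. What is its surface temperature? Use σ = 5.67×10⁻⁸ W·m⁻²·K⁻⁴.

From P = εσAT⁴, T = (P / εσA)^(1/4) = (10700 / (0.42 × 5.67×10⁻⁸ × 0.0135))^(1/4).
T = (3.33×10^13)^(1/4) = 2400 K.

T ≈ 2400 K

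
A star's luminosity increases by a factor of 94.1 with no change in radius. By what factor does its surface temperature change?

P ∝ T⁴ ⇒ T ∝ P^(1/4), so T scales by (94.1)^(1/4) = 3.11.

factor ≈ 3.11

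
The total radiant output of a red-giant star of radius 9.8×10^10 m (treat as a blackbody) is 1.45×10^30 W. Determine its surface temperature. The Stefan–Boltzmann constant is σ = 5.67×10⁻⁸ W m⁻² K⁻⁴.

T ≈ 3820 K

A = 4πr² = 4π × (9.8×10^10)² = 1.21×10^23 m².
From P = σAT⁴, T = (P / σA)^(1/4) = (1.45×10^30 / (5.67×10⁻⁸ × 1.21×10^23))^(1/4).
T = (2.12×10^14)^(1/4) = 3820 K.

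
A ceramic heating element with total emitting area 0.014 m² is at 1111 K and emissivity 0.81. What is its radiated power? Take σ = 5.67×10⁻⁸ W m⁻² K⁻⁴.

Stefan–Boltzmann: P = εσAT⁴ = 0.81 × 5.67×10⁻⁸ × 0.0140 × (1111)⁴ = 0.81 × 5.67×10⁻⁸ × 0.0140 × 1.52×10^12.
P = 980 W.

P ≈ 980 W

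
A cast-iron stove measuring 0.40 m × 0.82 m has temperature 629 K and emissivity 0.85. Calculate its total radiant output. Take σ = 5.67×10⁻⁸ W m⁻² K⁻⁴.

P ≈ 2470 W

A = 0.40 × 0.82 = 0.328 m².
P = εσAT⁴ = 0.85 × 5.67×10⁻⁸ × 0.328 × (629)⁴ = 0.85 × 5.67×10⁻⁸ × 0.328 × 1.57×10^11.
P = 2470 W.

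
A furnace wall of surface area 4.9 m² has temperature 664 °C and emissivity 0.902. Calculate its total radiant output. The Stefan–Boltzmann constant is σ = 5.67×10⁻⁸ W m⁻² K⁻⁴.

P ≈ 1.93×10^5 W

664 °C = 937 K.
Stefan–Boltzmann: P = εσAT⁴ = 0.902 × 5.67×10⁻⁸ × 4.90 × (937)⁴ = 0.902 × 5.67×10⁻⁸ × 4.90 × 7.71×10^11.
P = 1.93×10^5 W.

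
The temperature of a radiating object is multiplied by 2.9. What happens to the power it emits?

factor ≈ 70.7

P ∝ T⁴, so the power scales as (2.9)⁴ = 70.7.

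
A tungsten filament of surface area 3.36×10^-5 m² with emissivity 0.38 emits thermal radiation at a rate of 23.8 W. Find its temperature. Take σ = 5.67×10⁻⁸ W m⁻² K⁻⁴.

From P = εσAT⁴, T = (P / εσA)^(1/4) = (23.8 / (0.38 × 5.67×10⁻⁸ × 3.36×10^-5))^(1/4).
T = (3.29×10^13)^(1/4) = 2390 K.

T ≈ 2390 K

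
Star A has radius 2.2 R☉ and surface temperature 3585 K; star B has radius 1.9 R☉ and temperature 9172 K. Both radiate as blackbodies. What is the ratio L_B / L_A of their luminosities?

L_B/L_A ≈ 32.0

L = 4πR²σT⁴ ∝ R²T⁴, so L_B/L_A = (1.9/2.2)² × (9172/3585)⁴ = 0.746 × 42.8 = 32.0.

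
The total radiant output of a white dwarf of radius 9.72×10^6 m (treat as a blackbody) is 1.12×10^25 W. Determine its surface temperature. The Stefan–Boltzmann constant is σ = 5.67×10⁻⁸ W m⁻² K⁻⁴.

A = 4πr² = 4π × (9.72×10^6)² = 1.19×10^15 m².
From P = σAT⁴, T = (P / σA)^(1/4) = (1.12×10^25 / (5.67×10⁻⁸ × 1.19×10^15))^(1/4).
T = (1.66×10^17)^(1/4) = 20200 K.

T ≈ 20200 K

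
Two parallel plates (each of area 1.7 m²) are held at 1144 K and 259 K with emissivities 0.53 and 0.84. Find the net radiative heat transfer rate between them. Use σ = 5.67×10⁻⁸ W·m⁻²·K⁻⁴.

For two large parallel gray plates, q = σ(T₁⁴ − T₂⁴) / (1/ε₁ + 1/ε₂ − 1).
1/ε₁ + 1/ε₂ − 1 = 1/0.53 + 1/0.84 − 1 = 2.077.
T₁⁴ − T₂⁴ = 1.71×10^12 − 4.50×10^9 = 1.71×10^12 K⁴.
q = 5.67×10⁻⁸ × 1.71×10^12 / 2.077 = 46600 W/m².
Q = q·A = 46600 × 1.7 = 79300 W.

Q ≈ 79300 W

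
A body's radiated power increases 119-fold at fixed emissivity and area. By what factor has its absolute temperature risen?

factor ≈ 3.30

P ∝ T⁴ ⇒ T ∝ P^(1/4), so T scales by (119)^(1/4) = 3.30.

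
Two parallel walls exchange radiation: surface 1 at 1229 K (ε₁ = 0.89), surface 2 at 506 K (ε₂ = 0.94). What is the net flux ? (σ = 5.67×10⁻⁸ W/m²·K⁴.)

For two large parallel gray plates, q = σ(T₁⁴ − T₂⁴) / (1/ε₁ + 1/ε₂ − 1).
1/ε₁ + 1/ε₂ − 1 = 1/0.89 + 1/0.94 − 1 = 1.187.
T₁⁴ − T₂⁴ = 2.28×10^12 − 6.56×10^10 = 2.22×10^12 K⁴.
q = 5.67×10⁻⁸ × 2.22×10^12 / 1.187 = 1.06×10^5 W/m².

q ≈ 1.06×10^5 W/m²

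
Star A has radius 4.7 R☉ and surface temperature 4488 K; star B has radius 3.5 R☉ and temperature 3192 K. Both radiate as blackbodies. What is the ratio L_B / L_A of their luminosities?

L_B/L_A ≈ 0.142

L = 4πR²σT⁴ ∝ R²T⁴, so L_B/L_A = (3.5/4.7)² × (3192/4488)⁴ = 0.555 × 0.256 = 0.142.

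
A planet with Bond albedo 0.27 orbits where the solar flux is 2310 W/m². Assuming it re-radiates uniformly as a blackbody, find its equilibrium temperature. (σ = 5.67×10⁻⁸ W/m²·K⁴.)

Power absorbed = (1−a)S·πR²; power emitted = 4πR²σT⁴. Equating and cancelling πR²:
T = ((1−a)S / 4σ)^(1/4) = (1690 / (4 × 5.67×10⁻⁸))^(1/4) = (7.44×10^9)^(1/4).
T = 294 K.

T ≈ 294 K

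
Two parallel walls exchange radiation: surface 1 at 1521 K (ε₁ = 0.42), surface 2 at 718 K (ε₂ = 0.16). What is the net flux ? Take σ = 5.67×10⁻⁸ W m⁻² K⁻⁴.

q ≈ 37800 W/m²

For two large parallel gray plates, q = σ(T₁⁴ − T₂⁴) / (1/ε₁ + 1/ε₂ − 1).
1/ε₁ + 1/ε₂ − 1 = 1/0.42 + 1/0.16 − 1 = 7.631.
T₁⁴ − T₂⁴ = 5.35×10^12 − 2.66×10^11 = 5.09×10^12 K⁴.
q = 5.67×10⁻⁸ × 5.09×10^12 / 7.631 = 37800 W/m².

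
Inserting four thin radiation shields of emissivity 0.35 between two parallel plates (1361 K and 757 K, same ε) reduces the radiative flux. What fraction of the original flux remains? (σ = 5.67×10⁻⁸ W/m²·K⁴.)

ratio ≈ 0.200

With N identical shields there are N+1 = 5 gaps in series, each with the same radiative resistance, so the flux falls to 1/(N+1) of its unshielded value.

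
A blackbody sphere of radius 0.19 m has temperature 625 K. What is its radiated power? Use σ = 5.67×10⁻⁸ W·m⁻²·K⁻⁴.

P ≈ 3920 W

A = 4πr² = 4π × (0.19)² = 0.454 m².
P = σAT⁴ = 5.67×10⁻⁸ × 0.454 × (625)⁴ = 5.67×10⁻⁸ × 0.454 × 1.53×10^11.
P = 3920 W.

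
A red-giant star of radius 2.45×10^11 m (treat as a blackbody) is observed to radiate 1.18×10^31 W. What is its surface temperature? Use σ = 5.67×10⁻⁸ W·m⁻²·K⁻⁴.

A = 4πr² = 4π × (2.45×10^11)² = 7.54×10^23 m².
From P = σAT⁴, T = (P / σA)^(1/4) = (1.18×10^31 / (5.67×10⁻⁸ × 7.54×10^23))^(1/4).
T = (2.76×10^14)^(1/4) = 4080 K.

T ≈ 4080 K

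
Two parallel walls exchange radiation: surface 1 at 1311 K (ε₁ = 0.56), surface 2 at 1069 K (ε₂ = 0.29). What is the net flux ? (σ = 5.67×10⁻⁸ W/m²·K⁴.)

q ≈ 22100 W/m²

For two large parallel gray plates, q = σ(T₁⁴ − T₂⁴) / (1/ε₁ + 1/ε₂ − 1).
1/ε₁ + 1/ε₂ − 1 = 1/0.56 + 1/0.29 − 1 = 4.234.
T₁⁴ − T₂⁴ = 2.95×10^12 − 1.31×10^12 = 1.65×10^12 K⁴.
q = 5.67×10⁻⁸ × 1.65×10^12 / 4.234 = 22100 W/m².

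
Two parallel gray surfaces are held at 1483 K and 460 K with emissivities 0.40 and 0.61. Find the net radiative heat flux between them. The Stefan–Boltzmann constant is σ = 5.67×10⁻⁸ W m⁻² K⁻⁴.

For two large parallel gray plates, q = σ(T₁⁴ − T₂⁴) / (1/ε₁ + 1/ε₂ − 1).
1/ε₁ + 1/ε₂ − 1 = 1/0.40 + 1/0.61 − 1 = 3.139.
T₁⁴ − T₂⁴ = 4.84×10^12 − 4.48×10^10 = 4.79×10^12 K⁴.
q = 5.67×10⁻⁸ × 4.79×10^12 / 3.139 = 86600 W/m².

q ≈ 86600 W/m²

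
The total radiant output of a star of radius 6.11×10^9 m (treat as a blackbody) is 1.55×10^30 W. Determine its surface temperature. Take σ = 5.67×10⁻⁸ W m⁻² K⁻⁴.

A = 4πr² = 4π × (6.11×10^9)² = 4.69×10^20 m².
From P = σAT⁴, T = (P / σA)^(1/4) = (1.55×10^30 / (5.67×10⁻⁸ × 4.69×10^20))^(1/4).
T = (5.83×10^16)^(1/4) = 15500 K.

T ≈ 15500 K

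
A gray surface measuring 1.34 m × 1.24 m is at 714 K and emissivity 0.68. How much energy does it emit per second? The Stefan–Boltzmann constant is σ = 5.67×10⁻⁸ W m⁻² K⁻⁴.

A = 1.34 × 1.24 = 1.66 m².
P = εσAT⁴ = 0.68 × 5.67×10⁻⁸ × 1.66 × (714)⁴ = 0.68 × 5.67×10⁻⁸ × 1.66 × 2.60×10^11.
P = 16600 W.

P ≈ 16600 W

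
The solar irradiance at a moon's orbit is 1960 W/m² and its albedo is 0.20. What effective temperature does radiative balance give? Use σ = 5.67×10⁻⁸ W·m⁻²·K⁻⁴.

Power absorbed = (1−a)S·πR²; power emitted = 4πR²σT⁴. Equating and cancelling πR²:
T = ((1−a)S / 4σ)^(1/4) = (1570 / (4 × 5.67×10⁻⁸))^(1/4) = (6.91×10^9)^(1/4).
T = 288 K.

T ≈ 288 K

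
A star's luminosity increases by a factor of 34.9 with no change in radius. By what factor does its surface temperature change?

factor ≈ 2.43

P ∝ T⁴ ⇒ T ∝ P^(1/4), so T scales by (34.9)^(1/4) = 2.43.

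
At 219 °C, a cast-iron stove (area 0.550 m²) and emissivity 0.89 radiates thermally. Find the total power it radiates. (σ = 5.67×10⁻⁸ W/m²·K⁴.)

P ≈ 1630 W

219 °C = 492 K.
P = εσAT⁴ = 0.89 × 5.67×10⁻⁸ × 0.550 × (492)⁴ = 0.89 × 5.67×10⁻⁸ × 0.550 × 5.86×10^10.
P = 1630 W.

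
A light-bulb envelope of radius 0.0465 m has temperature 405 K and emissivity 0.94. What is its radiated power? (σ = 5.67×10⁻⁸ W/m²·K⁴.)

P ≈ 39.0 W

A = 4πr² = 4π × (0.0465)² = 0.0272 m².
P = εσAT⁴ = 0.94 × 5.67×10⁻⁸ × 0.0272 × (405)⁴ = 0.94 × 5.67×10⁻⁸ × 0.0272 × 2.69×10^10.
P = 39.0 W.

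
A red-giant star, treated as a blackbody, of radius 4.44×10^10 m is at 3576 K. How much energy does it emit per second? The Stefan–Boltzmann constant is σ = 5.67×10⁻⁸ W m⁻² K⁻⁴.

A = 4πr² = 4π × (4.44×10^10)² = 2.48×10^22 m².
P = σAT⁴ = 5.67×10⁻⁸ × 2.48×10^22 × (3576)⁴ = 5.67×10⁻⁸ × 2.48×10^22 × 1.64×10^14.
P = 2.30×10^29 W.

P ≈ 2.30×10^29 W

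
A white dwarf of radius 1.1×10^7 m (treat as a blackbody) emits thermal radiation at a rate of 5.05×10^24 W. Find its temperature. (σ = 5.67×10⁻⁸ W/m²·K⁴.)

T ≈ 15600 K

A = 4πr² = 4π × (1.1×10^7)² = 1.52×10^15 m².
From P = σAT⁴, T = (P / σA)^(1/4) = (5.05×10^24 / (5.67×10⁻⁸ × 1.52×10^15))^(1/4).
T = (5.86×10^16)^(1/4) = 15600 K.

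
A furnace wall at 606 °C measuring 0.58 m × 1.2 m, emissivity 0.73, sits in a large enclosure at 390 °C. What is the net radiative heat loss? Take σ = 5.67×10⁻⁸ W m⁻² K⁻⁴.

Q ≈ 11600 W

A = 0.58 × 1.2 = 0.696 m².
Convert: 606 °C = 879 K; 390 °C = 663 K.
Q = εσA(T⁴ − T_s⁴). T⁴ − T_s⁴ = (879)⁴ − (663)⁴ = 5.97×10^11 − 1.93×10^11 = 4.04×10^11 K⁴.
Q = 0.73 × 5.67×10⁻⁸ × 0.696 × 4.04×10^11 = 11600 W.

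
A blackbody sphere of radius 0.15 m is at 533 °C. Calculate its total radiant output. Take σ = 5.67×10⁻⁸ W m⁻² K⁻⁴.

P ≈ 6770 W

A = 4πr² = 4π × (0.15)² = 0.283 m².
533 °C = 806 K.
P = σAT⁴ = 5.67×10⁻⁸ × 0.283 × (806)⁴ = 5.67×10⁻⁸ × 0.283 × 4.22×10^11.
P = 6770 W.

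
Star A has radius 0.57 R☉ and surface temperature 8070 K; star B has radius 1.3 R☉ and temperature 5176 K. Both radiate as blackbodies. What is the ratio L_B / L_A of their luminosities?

L_B/L_A ≈ 0.880

L = 4πR²σT⁴ ∝ R²T⁴, so L_B/L_A = (1.3/0.57)² × (5176/8070)⁴ = 5.20 × 0.169 = 0.880.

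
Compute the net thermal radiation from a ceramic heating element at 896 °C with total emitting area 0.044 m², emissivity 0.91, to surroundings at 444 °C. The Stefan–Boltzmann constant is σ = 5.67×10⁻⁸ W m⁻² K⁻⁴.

Q ≈ 3640 W

Convert: 896 °C = 1169 K; 444 °C = 717 K.
Q = εσA(T⁴ − T_s⁴). T⁴ − T_s⁴ = (1169)⁴ − (717)⁴ = 1.87×10^12 − 2.64×10^11 = 1.60×10^12 K⁴.
Q = 0.91 × 5.67×10⁻⁸ × 0.0440 × 1.60×10^12 = 3640 W.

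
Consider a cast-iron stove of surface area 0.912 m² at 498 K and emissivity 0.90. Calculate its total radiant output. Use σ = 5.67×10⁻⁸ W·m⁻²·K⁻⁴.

Stefan–Boltzmann: P = εσAT⁴ = 0.90 × 5.67×10⁻⁸ × 0.912 × (498)⁴ = 0.90 × 5.67×10⁻⁸ × 0.912 × 6.15×10^10.
P = 2860 W.

P ≈ 2860 W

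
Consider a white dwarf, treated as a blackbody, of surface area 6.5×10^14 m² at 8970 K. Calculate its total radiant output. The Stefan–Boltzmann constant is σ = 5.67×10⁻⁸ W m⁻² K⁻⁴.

P = σAT⁴ = 5.67×10⁻⁸ × 6.50×10^14 × (8970)⁴ = 5.67×10⁻⁸ × 6.50×10^14 × 6.47×10^15.
P = 2.39×10^23 W.

P ≈ 2.39×10^23 W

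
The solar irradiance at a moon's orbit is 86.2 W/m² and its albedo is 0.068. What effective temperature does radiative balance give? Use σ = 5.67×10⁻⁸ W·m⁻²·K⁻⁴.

T ≈ 137 K

Power absorbed = (1−a)S·πR²; power emitted = 4πR²σT⁴. Equating and cancelling πR²:
T = ((1−a)S / 4σ)^(1/4) = (80.3 / (4 × 5.67×10⁻⁸))^(1/4) = (3.54×10^8)^(1/4).
T = 137 K.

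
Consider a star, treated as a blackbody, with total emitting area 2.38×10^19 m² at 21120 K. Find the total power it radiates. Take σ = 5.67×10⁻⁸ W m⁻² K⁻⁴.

P = σAT⁴ = 5.67×10⁻⁸ × 2.38×10^19 × (21120)⁴ = 5.67×10⁻⁸ × 2.38×10^19 × 1.99×10^17.
P = 2.68×10^29 W.

P ≈ 2.68×10^29 W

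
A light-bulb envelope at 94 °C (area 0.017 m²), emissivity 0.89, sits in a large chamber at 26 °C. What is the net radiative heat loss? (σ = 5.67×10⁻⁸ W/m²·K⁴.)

Convert: 94 °C = 367 K; 26 °C = 299 K.
Q = εσA(T⁴ − T_s⁴). T⁴ − T_s⁴ = (367)⁴ − (299)⁴ = 1.81×10^10 − 7.99×10^9 = 1.01×10^10 K⁴.
Q = 0.89 × 5.67×10⁻⁸ × 0.0170 × 1.01×10^10 = 8.71 W.

Q ≈ 8.71 W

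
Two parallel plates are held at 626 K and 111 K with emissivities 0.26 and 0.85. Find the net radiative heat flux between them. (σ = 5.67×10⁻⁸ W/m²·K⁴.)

q ≈ 2160 W/m²

For two large parallel gray plates, q = σ(T₁⁴ − T₂⁴) / (1/ε₁ + 1/ε₂ − 1).
1/ε₁ + 1/ε₂ − 1 = 1/0.26 + 1/0.85 − 1 = 4.023.
T₁⁴ − T₂⁴ = 1.54×10^11 − 1.52×10^8 = 1.53×10^11 K⁴.
q = 5.67×10⁻⁸ × 1.53×10^11 / 4.023 = 2160 W/m².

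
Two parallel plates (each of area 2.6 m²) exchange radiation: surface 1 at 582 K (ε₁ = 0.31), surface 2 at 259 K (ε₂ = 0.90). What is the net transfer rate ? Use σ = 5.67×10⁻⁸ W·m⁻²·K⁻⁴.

Q ≈ 4870 W

For two large parallel gray plates, q = σ(T₁⁴ − T₂⁴) / (1/ε₁ + 1/ε₂ − 1).
1/ε₁ + 1/ε₂ − 1 = 1/0.31 + 1/0.90 − 1 = 3.337.
T₁⁴ − T₂⁴ = 1.15×10^11 − 4.50×10^9 = 1.10×10^11 K⁴.
q = 5.67×10⁻⁸ × 1.10×10^11 / 3.337 = 1870 W/m².
Q = q·A = 1870 × 2.6 = 4870 W.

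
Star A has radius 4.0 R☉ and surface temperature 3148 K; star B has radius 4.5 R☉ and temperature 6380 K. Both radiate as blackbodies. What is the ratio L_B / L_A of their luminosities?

L_B/L_A ≈ 21.4

L = 4πR²σT⁴ ∝ R²T⁴, so L_B/L_A = (4.5/4.0)² × (6380/3148)⁴ = 1.27 × 16.9 = 21.4.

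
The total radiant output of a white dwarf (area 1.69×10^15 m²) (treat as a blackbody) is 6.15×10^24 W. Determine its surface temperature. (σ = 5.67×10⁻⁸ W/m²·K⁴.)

From P = σAT⁴, T = (P / σA)^(1/4) = (6.15×10^24 / (5.67×10⁻⁸ × 1.69×10^15))^(1/4).
T = (6.42×10^16)^(1/4) = 15900 K.

T ≈ 15900 K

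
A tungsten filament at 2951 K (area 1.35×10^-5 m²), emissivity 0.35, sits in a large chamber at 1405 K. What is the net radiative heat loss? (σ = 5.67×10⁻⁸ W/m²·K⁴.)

Q = εσA(T⁴ − T_s⁴). T⁴ − T_s⁴ = (2951)⁴ − (1405)⁴ = 7.58×10^13 − 3.90×10^12 = 7.19×10^13 K⁴.
Q = 0.35 × 5.67×10⁻⁸ × 1.35×10^-5 × 7.19×10^13 = 19.3 W.

Q ≈ 19.3 W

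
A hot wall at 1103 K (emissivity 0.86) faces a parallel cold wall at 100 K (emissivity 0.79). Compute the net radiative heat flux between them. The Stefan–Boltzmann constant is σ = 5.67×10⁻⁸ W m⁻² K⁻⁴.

For two large parallel gray plates, q = σ(T₁⁴ − T₂⁴) / (1/ε₁ + 1/ε₂ − 1).
1/ε₁ + 1/ε₂ − 1 = 1/0.86 + 1/0.79 − 1 = 1.429.
T₁⁴ − T₂⁴ = 1.48×10^12 − 1.00×10^8 = 1.48×10^12 K⁴.
q = 5.67×10⁻⁸ × 1.48×10^12 / 1.429 = 58700 W/m².

q ≈ 58700 W/m²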